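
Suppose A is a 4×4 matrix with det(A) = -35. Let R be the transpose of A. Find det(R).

det(Aᵀ) = det(A).
det(R) = (1)·(-35) = -35

-35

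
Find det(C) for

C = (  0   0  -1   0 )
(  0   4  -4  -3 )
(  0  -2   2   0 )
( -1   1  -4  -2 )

-6

Expand along row 1 (it has 3 zeros):
  + (-1) · M_13   where M_13 = det([0 4 -3; 0 -2 0; -1 1 -2]) = 6
det = (+1)·(-1)·(6) = -6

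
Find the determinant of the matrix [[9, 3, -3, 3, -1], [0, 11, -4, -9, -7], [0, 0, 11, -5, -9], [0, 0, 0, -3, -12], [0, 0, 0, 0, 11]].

-35937

The matrix is upper triangular, so the determinant is the product of the diagonal entries:
det = (9) · (11) · (11) · (-3) · (11) = -35937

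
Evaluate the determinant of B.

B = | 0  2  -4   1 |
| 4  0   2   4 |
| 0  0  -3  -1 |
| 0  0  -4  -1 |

B is block upper-triangular with a 2×2 block and a 2×2 block on the diagonal, so its determinant equals the product of the determinants of the diagonal blocks.
det of the 2×2 block = -8
det of the 2×2 block = -1
det = (-8)·(-1) = 8

8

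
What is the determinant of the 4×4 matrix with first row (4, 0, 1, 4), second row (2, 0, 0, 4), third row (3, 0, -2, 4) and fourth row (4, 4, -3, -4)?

Expand along column 2 (it has 3 zeros):
  + (4) · M_42   where M_42 = det([4 1 4; 2 0 4; 3 -2 4]) = 20
det = (+1)·(4)·(20) = 80

80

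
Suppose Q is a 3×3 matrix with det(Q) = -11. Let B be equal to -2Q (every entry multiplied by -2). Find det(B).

For a 3×3 matrix, det(-2Q) = (-2)^3·det(Q) = -8·det(Q).
det(B) = (-8)·(-11) = 88

88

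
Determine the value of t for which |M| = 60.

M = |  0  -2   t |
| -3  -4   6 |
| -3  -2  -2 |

-2

Expanding along the column containing t, det(M) is linear in t: det(M) = (-6)·t + (48).
Set (-6)·t + (48) = 60  ⇒  (-6)·t = 12  ⇒  t = -2.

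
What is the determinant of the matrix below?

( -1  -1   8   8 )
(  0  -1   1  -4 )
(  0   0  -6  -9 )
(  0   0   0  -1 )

The determinant is 6.

The matrix is upper triangular, so the determinant is the product of the diagonal entries:
det = (-1) · (-1) · (-6) · (-1) = 6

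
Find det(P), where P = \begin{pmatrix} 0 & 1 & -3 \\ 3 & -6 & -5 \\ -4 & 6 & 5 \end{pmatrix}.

Expand along column 1:
  − 3 · |1 -3; 6 5| = −3·(5 − (-18)) = -69
  + (-4) · |1 -3; -6 -5| = (-4)·(-5 − 18) = 92
Sum: (-69) + (92) = 23

23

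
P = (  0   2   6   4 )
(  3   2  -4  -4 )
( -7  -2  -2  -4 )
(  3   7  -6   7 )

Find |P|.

|P| = 2020

Expand along row 1 (it has 1 zero):
  − (2) · M_12   where M_12 = det([3 -4 -4; -7 -2 -4; 3 -6 7]) = -454
  + (6) · M_13   where M_13 = det([3 2 -4; -7 -2 -4; 3 7 7]) = 288
  − (4) · M_14   where M_14 = det([3 2 -4; -7 -2 -2; 3 7 -6]) = 154
det = (-1)·(2)·(-454) + (+1)·(6)·(288) + (-1)·(4)·(154) = 2020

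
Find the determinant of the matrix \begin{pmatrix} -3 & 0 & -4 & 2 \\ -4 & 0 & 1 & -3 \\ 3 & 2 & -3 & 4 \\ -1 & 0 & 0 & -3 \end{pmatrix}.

Expand along column 2 (it has 3 zeros):
  − (2) · M_32   where M_32 = det([-3 -4 2; -4 1 -3; -1 0 -3]) = 47
det = (-1)·(2)·(47) = -94

-94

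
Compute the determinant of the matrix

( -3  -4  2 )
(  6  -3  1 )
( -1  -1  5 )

Expand along row 1:
  + (-3) · |-3 1; -1 5| = (-3)·(-15 − (-1)) = 42
  − (-4) · |6 1; -1 5| = −(-4)·(30 − (-1)) = 124
  + 2 · |6 -3; -1 -1| = 2·(-6 − 3) = -18
Sum: (42) + (124) + (-18) = 148

148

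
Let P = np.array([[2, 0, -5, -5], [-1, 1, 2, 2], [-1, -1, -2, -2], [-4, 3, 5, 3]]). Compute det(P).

Expand along row 1 (it has 1 zero):
  + (2) · M_11   where M_11 = det([1 2 2; -1 -2 -2; 3 5 3]) = 0
  + (-5) · M_13   where M_13 = det([-1 1 2; -1 -1 -2; -4 3 3]) = -6
  − (-5) · M_14   where M_14 = det([-1 1 2; -1 -1 -2; -4 3 5]) = -2
det = (+1)·(2)·(0) + (+1)·(-5)·(-6) + (-1)·(-5)·(-2) = 20

The determinant is 20.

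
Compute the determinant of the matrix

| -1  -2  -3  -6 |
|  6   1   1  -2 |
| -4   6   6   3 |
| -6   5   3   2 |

Expand along row 1:
  + (-1) · M_11   where M_11 = det([1 1 -2; 6 6 3; 5 3 2]) = 30
  − (-2) · M_12   where M_12 = det([6 1 -2; -4 6 3; -6 3 2]) = -40
  + (-3) · M_13   where M_13 = det([6 1 -2; -4 6 3; -6 5 2]) = -60
  − (-6) · M_14   where M_14 = det([6 1 1; -4 6 6; -6 5 3]) = -80
det = (+1)·(-1)·(30) + (-1)·(-2)·(-40) + (+1)·(-3)·(-60) + (-1)·(-6)·(-80) = -410

-410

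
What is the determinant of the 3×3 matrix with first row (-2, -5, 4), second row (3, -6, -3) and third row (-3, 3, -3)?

The determinant is -180.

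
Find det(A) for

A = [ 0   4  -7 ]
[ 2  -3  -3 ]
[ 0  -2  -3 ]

Expand along column 1:
  − 2 · |4 -7; -2 -3| = −2·(-12 − 14) = 52

52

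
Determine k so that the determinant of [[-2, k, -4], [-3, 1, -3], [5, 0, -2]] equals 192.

Expanding along the column containing k, det(B) is linear in k: det(B) = (-21)·k + (24).
Set (-21)·k + (24) = 192  ⇒  (-21)·k = 168  ⇒  k = -8.

k = -8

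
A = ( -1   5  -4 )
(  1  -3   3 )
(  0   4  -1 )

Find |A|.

|A| = -2

Expand along row 3:
  − 4 · |-1 -4; 1 3| = −4·(-3 − (-4)) = -4
  + (-1) · |-1 5; 1 -3| = (-1)·(3 − 5) = 2
Sum: (-4) + (2) = -2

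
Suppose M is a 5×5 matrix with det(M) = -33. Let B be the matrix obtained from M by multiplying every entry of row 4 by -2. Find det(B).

66

Scaling one row by -2 multiplies the determinant by -2.
det(B) = (-2)·(-33) = 66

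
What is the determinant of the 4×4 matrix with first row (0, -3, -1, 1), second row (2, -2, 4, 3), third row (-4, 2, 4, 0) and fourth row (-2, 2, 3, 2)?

Expand along row 1 (it has 1 zero):
  − (-3) · M_12   where M_12 = det([2 4 3; -4 4 0; -2 3 2]) = 36
  + (-1) · M_13   where M_13 = det([2 -2 3; -4 2 0; -2 2 2]) = -20
  − (1) · M_14   where M_14 = det([2 -2 4; -4 2 4; -2 2 3]) = -28
det = (-1)·(-3)·(36) + (+1)·(-1)·(-20) + (-1)·(1)·(-28) = 156

The determinant is 156.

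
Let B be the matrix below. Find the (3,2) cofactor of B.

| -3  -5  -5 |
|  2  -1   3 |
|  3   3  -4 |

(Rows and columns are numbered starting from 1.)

-1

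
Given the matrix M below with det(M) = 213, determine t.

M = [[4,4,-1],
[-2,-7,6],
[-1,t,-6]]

Expanding along the row containing t, det(M) is linear in t: det(M) = (-22)·t + (103).
Set (-22)·t + (103) = 213  ⇒  (-22)·t = 110  ⇒  t = -5.

t = -5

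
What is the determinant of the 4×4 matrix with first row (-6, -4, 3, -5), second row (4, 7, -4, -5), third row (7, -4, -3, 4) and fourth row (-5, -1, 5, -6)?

-1479

Expand along row 1:
  + (-6) · M_11   where M_11 = det([7 -4 -5; -4 -3 4; -1 5 -6]) = 213
  − (-4) · M_12   where M_12 = det([4 -4 -5; 7 -3 4; -5 5 -6]) = -196
  + (3) · M_13   where M_13 = det([4 7 -5; 7 -4 4; -5 -1 -6]) = 401
  − (-5) · M_14   where M_14 = det([4 7 -4; 7 -4 -3; -5 -1 5]) = -124
det = (+1)·(-6)·(213) + (-1)·(-4)·(-196) + (+1)·(3)·(401) + (-1)·(-5)·(-124) = -1479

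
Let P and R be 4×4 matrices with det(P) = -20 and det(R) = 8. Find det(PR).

-160

det(PR) = det(P)·det(R) = (-20)·(8) = -160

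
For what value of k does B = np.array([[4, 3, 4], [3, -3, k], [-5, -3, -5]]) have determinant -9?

Expanding along the column containing k, det(B) is linear in k: det(B) = (-3)·k + (9).
Set (-3)·k + (9) = -9  ⇒  (-3)·k = -18  ⇒  k = 6.

6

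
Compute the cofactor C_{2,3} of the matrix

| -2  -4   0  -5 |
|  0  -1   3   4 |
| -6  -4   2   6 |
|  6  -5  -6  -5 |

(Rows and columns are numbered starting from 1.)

Delete row 2 and column 3; the remaining 3×3 submatrix is [-2 -4 -5; -6 -4 6; 6 -5 -5].
Its determinant is -394.
The cofactor carries sign (−1)^(2+3) = −1, so C_{2,3} = −(-394) = 394.

394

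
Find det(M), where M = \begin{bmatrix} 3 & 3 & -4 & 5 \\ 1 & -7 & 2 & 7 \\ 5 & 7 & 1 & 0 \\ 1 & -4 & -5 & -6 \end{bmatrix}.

Expand along row 3 (it has 1 zero):
  + (5) · M_31   where M_31 = det([3 -4 5; -7 2 7; -4 -5 -6]) = 564
  − (7) · M_32   where M_32 = det([3 -4 5; 1 2 7; 1 -5 -6]) = -18
  + (1) · M_33   where M_33 = det([3 3 5; 1 -7 7; 1 -4 -6]) = 264
det = (+1)·(5)·(564) + (-1)·(7)·(-18) + (+1)·(1)·(264) = 3210

3210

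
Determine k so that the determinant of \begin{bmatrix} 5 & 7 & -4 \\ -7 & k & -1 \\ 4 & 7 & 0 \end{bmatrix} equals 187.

-1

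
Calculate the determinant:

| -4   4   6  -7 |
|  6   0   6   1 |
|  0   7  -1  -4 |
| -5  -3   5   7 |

4344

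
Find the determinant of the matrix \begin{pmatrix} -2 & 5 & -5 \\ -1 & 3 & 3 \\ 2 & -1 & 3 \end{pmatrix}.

46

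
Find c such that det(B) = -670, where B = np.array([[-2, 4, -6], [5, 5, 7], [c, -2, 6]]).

Expanding along the row containing c, det(B) is linear in c: det(B) = (58)·c + (-148).
Set (58)·c + (-148) = -670  ⇒  (58)·c = -522  ⇒  c = -9.

-9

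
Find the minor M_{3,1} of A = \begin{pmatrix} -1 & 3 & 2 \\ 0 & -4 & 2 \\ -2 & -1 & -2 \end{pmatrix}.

14

Delete row 3 and column 1; the remaining 2×2 submatrix is [3 2; -4 2].
Its determinant is 3·2 − 2·(-4) = 14.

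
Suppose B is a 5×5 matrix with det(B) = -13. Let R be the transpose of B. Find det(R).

The determinant is -13.

det(Bᵀ) = det(B).
det(R) = (1)·(-13) = -13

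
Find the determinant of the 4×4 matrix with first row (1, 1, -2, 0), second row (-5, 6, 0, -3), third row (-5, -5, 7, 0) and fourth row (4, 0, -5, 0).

36

Expand along column 4 (it has 3 zeros):
  + (-3) · M_24   where M_24 = det([1 1 -2; -5 -5 7; 4 0 -5]) = -12
det = (+1)·(-3)·(-12) = 36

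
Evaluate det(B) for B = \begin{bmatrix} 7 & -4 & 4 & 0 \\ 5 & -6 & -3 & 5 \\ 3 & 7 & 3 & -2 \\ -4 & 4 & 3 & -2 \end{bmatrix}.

785

Expand along row 1 (it has 1 zero):
  + (7) · M_11   where M_11 = det([-6 -3 5; 7 3 -2; 4 3 -2]) = 27
  − (-4) · M_12   where M_12 = det([5 -3 5; 3 3 -2; -4 3 -2]) = 63
  + (4) · M_13   where M_13 = det([5 -6 5; 3 7 -2; -4 4 -2]) = 86
det = (+1)·(7)·(27) + (-1)·(-4)·(63) + (+1)·(4)·(86) = 785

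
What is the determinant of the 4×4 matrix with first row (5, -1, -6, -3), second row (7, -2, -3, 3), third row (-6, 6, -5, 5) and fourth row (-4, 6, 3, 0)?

2385

Expand along row 4 (it has 1 zero):
  − (-4) · M_41   where M_41 = det([-1 -6 -3; -2 -3 3; 6 -5 5]) = -252
  + (6) · M_42   where M_42 = det([5 -6 -3; 7 -3 3; -6 -5 5]) = 477
  − (3) · M_43   where M_43 = det([5 -1 -3; 7 -2 3; -6 6 5]) = -177
det = (-1)·(-4)·(-252) + (+1)·(6)·(477) + (-1)·(3)·(-177) = 2385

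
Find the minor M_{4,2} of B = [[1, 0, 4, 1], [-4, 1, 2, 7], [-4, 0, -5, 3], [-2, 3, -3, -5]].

5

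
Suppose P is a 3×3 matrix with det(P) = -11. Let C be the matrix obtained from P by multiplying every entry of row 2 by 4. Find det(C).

Scaling one row by 4 multiplies the determinant by 4.
det(C) = (4)·(-11) = -44

The determinant is -44.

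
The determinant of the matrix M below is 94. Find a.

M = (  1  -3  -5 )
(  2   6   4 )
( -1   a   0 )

a = -8

Expanding along the row containing a, det(M) is linear in a: det(M) = (-14)·a + (-18).
Set (-14)·a + (-18) = 94  ⇒  (-14)·a = 112  ⇒  a = -8.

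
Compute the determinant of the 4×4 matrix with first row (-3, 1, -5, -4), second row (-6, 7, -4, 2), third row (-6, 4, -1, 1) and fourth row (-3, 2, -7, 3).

-735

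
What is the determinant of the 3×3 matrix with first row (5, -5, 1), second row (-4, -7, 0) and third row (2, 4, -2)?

Expand along row 2:
  − (-4) · |-5 1; 4 -2| = −(-4)·(10 − 4) = 24
  + (-7) · |5 1; 2 -2| = (-7)·(-10 − 2) = 84
Sum: (24) + (84) = 108

The determinant is 108.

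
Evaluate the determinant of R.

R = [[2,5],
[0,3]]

det(R) = 2·3 − 5·0 = 6 − 0 = 6

|R| = 6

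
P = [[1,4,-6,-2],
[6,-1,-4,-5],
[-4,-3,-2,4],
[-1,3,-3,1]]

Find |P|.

Expand along row 1:
  + (1) · M_11   where M_11 = det([-1 -4 -5; -3 -2 4; 3 -3 1]) = -145
  − (4) · M_12   where M_12 = det([6 -4 -5; -4 -2 4; -1 -3 1]) = 10
  + (-6) · M_13   where M_13 = det([6 -1 -5; -4 -3 4; -1 3 1]) = -15
  − (-2) · M_14   where M_14 = det([6 -1 -4; -4 -3 -2; -1 3 -3]) = 160
det = (+1)·(1)·(-145) + (-1)·(4)·(10) + (+1)·(-6)·(-15) + (-1)·(-2)·(160) = 225

225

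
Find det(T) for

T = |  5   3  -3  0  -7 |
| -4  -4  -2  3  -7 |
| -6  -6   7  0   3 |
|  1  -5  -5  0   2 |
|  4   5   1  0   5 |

|T| = 6189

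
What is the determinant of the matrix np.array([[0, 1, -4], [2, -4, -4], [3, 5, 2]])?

Expand along column 1:
  − 2 · |1 -4; 5 2| = −2·(2 − (-20)) = -44
  + 3 · |1 -4; -4 -4| = 3·(-4 − 16) = -60
Sum: (-44) + (-60) = -104

-104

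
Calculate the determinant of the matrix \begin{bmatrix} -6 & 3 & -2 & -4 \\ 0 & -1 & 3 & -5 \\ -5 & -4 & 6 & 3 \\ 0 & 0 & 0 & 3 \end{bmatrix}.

Expand along row 4 (it has 3 zeros):
  + (3) · M_44   where M_44 = det([-6 3 -2; 0 -1 3; -5 -4 6]) = -71
det = (+1)·(3)·(-71) = -213

-213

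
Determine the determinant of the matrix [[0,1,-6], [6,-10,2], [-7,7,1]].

148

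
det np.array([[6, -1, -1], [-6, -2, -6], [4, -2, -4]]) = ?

The determinant is 4.

Expand along column 1:
  + 6 · |-2 -6; -2 -4| = 6·(8 − 12) = -24
  − (-6) · |-1 -1; -2 -4| = −(-6)·(4 − 2) = 12
  + 4 · |-1 -1; -2 -6| = 4·(6 − 2) = 16
Sum: (-24) + (12) + (16) = 4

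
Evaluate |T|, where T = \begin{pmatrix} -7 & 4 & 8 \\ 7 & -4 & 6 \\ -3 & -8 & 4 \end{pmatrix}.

Expand along row 1:
  + (-7) · |-4 6; -8 4| = (-7)·(-16 − (-48)) = -224
  − 4 · |7 6; -3 4| = −4·(28 − (-18)) = -184
  + 8 · |7 -4; -3 -8| = 8·(-56 − 12) = -544
Sum: (-224) + (-184) + (-544) = -952

-952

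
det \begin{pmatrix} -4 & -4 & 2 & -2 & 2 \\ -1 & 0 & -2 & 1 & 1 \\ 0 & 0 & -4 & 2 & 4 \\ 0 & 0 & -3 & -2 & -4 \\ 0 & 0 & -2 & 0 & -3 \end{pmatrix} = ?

168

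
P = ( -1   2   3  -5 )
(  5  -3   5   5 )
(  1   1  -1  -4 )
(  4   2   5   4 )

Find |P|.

det(P) = 613

Expand along row 1:
  + (-1) · M_11   where M_11 = det([-3 5 5; 1 -1 -4; 2 5 4]) = -73
  − (2) · M_12   where M_12 = det([5 5 5; 1 -1 -4; 4 5 4]) = 25
  + (3) · M_13   where M_13 = det([5 -3 5; 1 1 -4; 4 2 4]) = 110
  − (-5) · M_14   where M_14 = det([5 -3 5; 1 1 -1; 4 2 5]) = 52
det = (+1)·(-1)·(-73) + (-1)·(2)·(25) + (+1)·(3)·(110) + (-1)·(-5)·(52) = 613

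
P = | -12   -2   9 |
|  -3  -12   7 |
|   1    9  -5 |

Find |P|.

Expand along row 1:
  + (-12) · |-12 7; 9 -5| = (-12)·(60 − 63) = 36
  − (-2) · |-3 7; 1 -5| = −(-2)·(15 − 7) = 16
  + 9 · |-3 -12; 1 9| = 9·(-27 − (-12)) = -135
Sum: (36) + (16) + (-135) = -83

det(P) = -83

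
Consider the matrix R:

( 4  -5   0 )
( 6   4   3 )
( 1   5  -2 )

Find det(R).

|R| = -167

Expand along row 1:
  + 4 · |4 3; 5 -2| = 4·(-8 − 15) = -92
  − (-5) · |6 3; 1 -2| = −(-5)·(-12 − 3) = -75
Sum: (-92) + (-75) = -167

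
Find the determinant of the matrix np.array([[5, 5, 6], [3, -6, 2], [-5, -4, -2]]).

Expand along row 1:
  + 5 · |-6 2; -4 -2| = 5·(12 − (-8)) = 100
  − 5 · |3 2; -5 -2| = −5·(-6 − (-10)) = -20
  + 6 · |3 -6; -5 -4| = 6·(-12 − 30) = -252
Sum: (100) + (-20) + (-252) = -172

-172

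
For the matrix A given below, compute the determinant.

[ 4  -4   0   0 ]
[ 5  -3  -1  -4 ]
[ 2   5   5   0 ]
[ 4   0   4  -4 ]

|A| = -400

Expand along row 1 (it has 2 zeros):
  + (4) · M_11   where M_11 = det([-3 -1 -4; 5 5 0; 0 4 -4]) = -40
  − (-4) · M_12   where M_12 = det([5 -1 -4; 2 5 0; 4 4 -4]) = -60
det = (+1)·(4)·(-40) + (-1)·(-4)·(-60) = -400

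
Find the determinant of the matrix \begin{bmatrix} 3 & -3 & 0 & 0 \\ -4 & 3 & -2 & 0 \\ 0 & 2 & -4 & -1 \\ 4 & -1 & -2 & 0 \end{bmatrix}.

Expand along column 4 (it has 3 zeros):
  − (-1) · M_34   where M_34 = det([3 -3 0; -4 3 -2; 4 -1 -2]) = 24
det = (-1)·(-1)·(24) = 24

24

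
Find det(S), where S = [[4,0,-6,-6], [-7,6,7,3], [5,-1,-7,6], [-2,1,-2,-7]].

Expand along row 1 (it has 1 zero):
  + (4) · M_11   where M_11 = det([6 7 3; -1 -7 6; 1 -2 -7]) = 386
  + (-6) · M_13   where M_13 = det([-7 6 3; 5 -1 6; -2 1 -7]) = 140
  − (-6) · M_14   where M_14 = det([-7 6 7; 5 -1 -7; -2 1 -2]) = 102
det = (+1)·(4)·(386) + (+1)·(-6)·(140) + (-1)·(-6)·(102) = 1316

det(S) = 1316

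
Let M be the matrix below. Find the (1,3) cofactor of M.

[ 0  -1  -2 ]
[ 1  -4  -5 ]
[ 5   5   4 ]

Delete row 1 and column 3; the remaining 2×2 submatrix is [1 -4; 5 5].
Its determinant is 1·5 − (-4)·5 = 25.
The cofactor carries sign (−1)^(1+3) = +1, so C_{1,3} = +(25) = 25.

The cofactor is 25.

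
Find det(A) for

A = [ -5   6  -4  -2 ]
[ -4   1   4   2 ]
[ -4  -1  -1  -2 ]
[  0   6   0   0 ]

|A| = 324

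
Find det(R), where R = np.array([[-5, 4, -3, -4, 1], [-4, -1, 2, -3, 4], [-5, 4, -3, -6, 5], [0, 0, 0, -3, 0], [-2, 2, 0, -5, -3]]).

Expand along row 4 (it has 4 zeros):
  + (-3) · M_44   where M_44 = det([-5 4 -3 1; -4 -1 2 4; -5 4 -3 5; -2 2 0 -3]) = -136
det = (+1)·(-3)·(-136) = 408

|R| = 408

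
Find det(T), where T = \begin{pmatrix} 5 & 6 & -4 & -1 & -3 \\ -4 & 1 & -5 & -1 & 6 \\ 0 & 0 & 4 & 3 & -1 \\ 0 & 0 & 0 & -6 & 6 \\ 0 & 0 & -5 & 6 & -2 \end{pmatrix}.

T is block upper-triangular with a 2×2 block and a 3×3 block on the diagonal, so its determinant equals the product of the determinants of the diagonal blocks.
det of the 2×2 block = 29
det of the 3×3 block = -156
det = (29)·(-156) = -4524

-4524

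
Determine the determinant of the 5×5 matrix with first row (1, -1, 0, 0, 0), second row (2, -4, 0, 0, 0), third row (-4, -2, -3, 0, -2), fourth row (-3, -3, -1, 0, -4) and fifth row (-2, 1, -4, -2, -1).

-40

The matrix is block lower-triangular with a 2×2 block and a 3×3 block on the diagonal, so its determinant equals the product of the determinants of the diagonal blocks.
det of the 2×2 block = -2
det of the 3×3 block = 20
det = (-2)·(20) = -40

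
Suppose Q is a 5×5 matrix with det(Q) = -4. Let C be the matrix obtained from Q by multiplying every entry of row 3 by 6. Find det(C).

-24

Scaling one row by 6 multiplies the determinant by 6.
det(C) = (6)·(-4) = -24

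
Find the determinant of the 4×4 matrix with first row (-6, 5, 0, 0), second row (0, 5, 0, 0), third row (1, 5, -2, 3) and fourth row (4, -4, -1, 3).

The matrix is block lower-triangular with a 2×2 block and a 2×2 block on the diagonal, so its determinant equals the product of the determinants of the diagonal blocks.
det of the 2×2 block = -30
det of the 2×2 block = -3
det = (-30)·(-3) = 90

90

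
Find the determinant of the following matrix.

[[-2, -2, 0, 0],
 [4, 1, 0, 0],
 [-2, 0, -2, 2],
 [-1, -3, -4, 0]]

The determinant is 48.

The matrix is block lower-triangular with a 2×2 block and a 2×2 block on the diagonal, so its determinant equals the product of the determinants of the diagonal blocks.
det of the 2×2 block = 6
det of the 2×2 block = 8
det = (6)·(8) = 48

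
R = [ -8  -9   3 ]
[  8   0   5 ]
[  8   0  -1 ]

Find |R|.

det(R) = -432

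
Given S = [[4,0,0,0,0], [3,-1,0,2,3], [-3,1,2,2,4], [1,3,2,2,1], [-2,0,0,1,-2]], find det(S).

88

Expand along row 1 (it has 4 zeros):
  + (4) · M_11   where M_11 = det([-1 0 2 3; 1 2 2 4; 3 2 2 1; 0 0 1 -2]) = 22
det = (+1)·(4)·(22) = 88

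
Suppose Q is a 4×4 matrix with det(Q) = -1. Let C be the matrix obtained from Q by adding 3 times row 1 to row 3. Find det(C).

Adding a multiple of one row to another leaves the determinant unchanged.
det(C) = (1)·(-1) = -1

-1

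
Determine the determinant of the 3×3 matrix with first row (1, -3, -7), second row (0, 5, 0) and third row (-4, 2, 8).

-100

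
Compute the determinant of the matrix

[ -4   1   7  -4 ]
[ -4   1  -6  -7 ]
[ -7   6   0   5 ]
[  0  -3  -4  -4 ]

The determinant is -1633.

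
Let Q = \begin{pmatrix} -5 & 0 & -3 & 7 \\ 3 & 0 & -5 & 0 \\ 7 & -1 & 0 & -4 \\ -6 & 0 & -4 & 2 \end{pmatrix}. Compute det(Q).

-226

Expand along column 2 (it has 3 zeros):
  − (-1) · M_32   where M_32 = det([-5 -3 7; 3 -5 0; -6 -4 2]) = -226
det = (-1)·(-1)·(-226) = -226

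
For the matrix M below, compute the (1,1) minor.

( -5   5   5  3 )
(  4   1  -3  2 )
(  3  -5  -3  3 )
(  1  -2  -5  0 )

71

Delete row 1 and column 1; the remaining 3×3 submatrix is [1 -3 2; -5 -3 3; -2 -5 0].
Its determinant is 71.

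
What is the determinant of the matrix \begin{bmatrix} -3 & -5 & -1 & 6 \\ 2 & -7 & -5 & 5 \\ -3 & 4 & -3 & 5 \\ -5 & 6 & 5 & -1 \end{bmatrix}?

Expand along row 1:
  + (-3) · M_11   where M_11 = det([-7 -5 5; 4 -3 5; 6 5 -1]) = 174
  − (-5) · M_12   where M_12 = det([2 -5 5; -3 -3 5; -5 5 -1]) = -54
  + (-1) · M_13   where M_13 = det([2 -7 5; -3 4 5; -5 6 -1]) = 138
  − (6) · M_14   where M_14 = det([2 -7 -5; -3 4 -3; -5 6 5]) = -144
det = (+1)·(-3)·(174) + (-1)·(-5)·(-54) + (+1)·(-1)·(138) + (-1)·(6)·(-144) = -66

-66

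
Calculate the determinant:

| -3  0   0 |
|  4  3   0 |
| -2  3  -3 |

The matrix is lower triangular, so the determinant is the product of the diagonal entries:
det = (-3) · (3) · (-3) = 27

27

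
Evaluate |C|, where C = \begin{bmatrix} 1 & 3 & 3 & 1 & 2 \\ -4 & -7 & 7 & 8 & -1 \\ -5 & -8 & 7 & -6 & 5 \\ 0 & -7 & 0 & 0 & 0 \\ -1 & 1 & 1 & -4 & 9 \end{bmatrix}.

Expand along row 4 (it has 4 zeros):
  + (-7) · M_42   where M_42 = det([1 3 1 2; -4 7 8 -1; -5 7 -6 5; -1 1 -4 9]) = -1972
det = (+1)·(-7)·(-1972) = 13804

The determinant is 13804.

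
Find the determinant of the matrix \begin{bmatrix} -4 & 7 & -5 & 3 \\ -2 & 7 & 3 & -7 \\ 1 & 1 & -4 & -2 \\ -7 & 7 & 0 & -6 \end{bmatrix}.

Expand along row 4 (it has 1 zero):
  − (-7) · M_41   where M_41 = det([7 -5 3; 7 3 -7; 1 -4 -2]) = -366
  + (7) · M_42   where M_42 = det([-4 -5 3; -2 3 -7; 1 -4 -2]) = 206
  + (-6) · M_44   where M_44 = det([-4 7 -5; -2 7 3; 1 1 -4]) = 134
det = (-1)·(-7)·(-366) + (+1)·(7)·(206) + (+1)·(-6)·(134) = -1924

-1924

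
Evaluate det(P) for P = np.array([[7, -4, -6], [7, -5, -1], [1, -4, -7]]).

Expand along row 1:
  + 7 · |-5 -1; -4 -7| = 7·(35 − 4) = 217
  − (-4) · |7 -1; 1 -7| = −(-4)·(-49 − (-1)) = -192
  + (-6) · |7 -5; 1 -4| = (-6)·(-28 − (-5)) = 138
Sum: (217) + (-192) + (138) = 163

163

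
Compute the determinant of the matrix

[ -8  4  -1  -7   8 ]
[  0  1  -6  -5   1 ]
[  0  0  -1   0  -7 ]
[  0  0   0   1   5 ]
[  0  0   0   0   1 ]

The determinant is 8.

The matrix is upper triangular, so the determinant is the product of the diagonal entries:
det = (-8) · (1) · (-1) · (1) · (1) = 8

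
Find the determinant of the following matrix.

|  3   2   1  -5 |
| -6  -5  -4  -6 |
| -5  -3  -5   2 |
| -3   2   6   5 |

-733

Expand along row 1:
  + (3) · M_11   where M_11 = det([-5 -4 -6; -3 -5 2; 2 6 5]) = 157
  − (2) · M_12   where M_12 = det([-6 -4 -6; -5 -5 2; -3 6 5]) = 416
  + (1) · M_13   where M_13 = det([-6 -5 -6; -5 -3 2; -3 2 5]) = 133
  − (-5) · M_14   where M_14 = det([-6 -5 -4; -5 -3 -5; -3 2 6]) = -101
det = (+1)·(3)·(157) + (-1)·(2)·(416) + (+1)·(1)·(133) + (-1)·(-5)·(-101) = -733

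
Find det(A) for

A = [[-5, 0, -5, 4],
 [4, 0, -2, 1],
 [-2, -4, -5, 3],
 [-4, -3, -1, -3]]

-429

Expand along column 2 (it has 2 zeros):
  − (-4) · M_32   where M_32 = det([-5 -5 4; 4 -2 1; -4 -1 -3]) = -123
  + (-3) · M_42   where M_42 = det([-5 -5 4; 4 -2 1; -2 -5 3]) = -21
det = (-1)·(-4)·(-123) + (+1)·(-3)·(-21) = -429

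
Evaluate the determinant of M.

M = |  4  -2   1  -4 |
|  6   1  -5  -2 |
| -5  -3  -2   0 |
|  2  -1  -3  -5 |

Expand along row 3 (it has 1 zero):
  + (-5) · M_31   where M_31 = det([-2 1 -4; 1 -5 -2; -1 -3 -5]) = 1
  − (-3) · M_32   where M_32 = det([4 1 -4; 6 -5 -2; 2 -3 -5]) = 134
  + (-2) · M_33   where M_33 = det([4 -2 -4; 6 1 -2; 2 -1 -5]) = -48
det = (+1)·(-5)·(1) + (-1)·(-3)·(134) + (+1)·(-2)·(-48) = 493

493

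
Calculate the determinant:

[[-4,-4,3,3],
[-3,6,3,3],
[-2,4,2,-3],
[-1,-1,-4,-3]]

Expand along row 1:
  + (-4) · M_11   where M_11 = det([6 3 3; 4 2 -3; -1 -4 -3]) = -105
  − (-4) · M_12   where M_12 = det([-3 3 3; -2 2 -3; -1 -4 -3]) = 75
  + (3) · M_13   where M_13 = det([-3 6 3; -2 4 -3; -1 -1 -3]) = 45
  − (3) · M_14   where M_14 = det([-3 6 3; -2 4 2; -1 -1 -4]) = 0
det = (+1)·(-4)·(-105) + (-1)·(-4)·(75) + (+1)·(3)·(45) + (-1)·(3)·(0) = 855

855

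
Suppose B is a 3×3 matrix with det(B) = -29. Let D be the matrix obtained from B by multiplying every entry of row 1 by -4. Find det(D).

Scaling one row by -4 multiplies the determinant by -4.
det(D) = (-4)·(-29) = 116

det(D) = 116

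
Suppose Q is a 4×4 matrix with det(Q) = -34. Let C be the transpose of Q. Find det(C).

-34

det(Qᵀ) = det(Q).
det(C) = (1)·(-34) = -34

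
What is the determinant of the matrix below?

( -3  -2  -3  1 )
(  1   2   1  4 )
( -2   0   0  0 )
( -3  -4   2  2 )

-160

Expand along row 3 (it has 3 zeros):
  + (-2) · M_31   where M_31 = det([-2 -3 1; 2 1 4; -4 2 2]) = 80
det = (+1)·(-2)·(80) = -160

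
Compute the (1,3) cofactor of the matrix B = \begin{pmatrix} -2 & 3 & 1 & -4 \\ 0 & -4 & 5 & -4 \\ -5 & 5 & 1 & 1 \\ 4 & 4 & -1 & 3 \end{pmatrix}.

The cofactor is 84.

Delete row 1 and column 3; the remaining 3×3 submatrix is [0 -4 -4; -5 5 1; 4 4 3].
Its determinant is 84.
The cofactor carries sign (−1)^(1+3) = +1, so C_{1,3} = +(84) = 84.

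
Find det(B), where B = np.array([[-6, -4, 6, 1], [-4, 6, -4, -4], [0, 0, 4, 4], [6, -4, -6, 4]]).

-1680

Expand along row 3 (it has 2 zeros):
  + (4) · M_33   where M_33 = det([-6 -4 1; -4 6 -4; 6 -4 4]) = -36
  − (4) · M_34   where M_34 = det([-6 -4 6; -4 6 -4; 6 -4 -6]) = 384
det = (+1)·(4)·(-36) + (-1)·(4)·(384) = -1680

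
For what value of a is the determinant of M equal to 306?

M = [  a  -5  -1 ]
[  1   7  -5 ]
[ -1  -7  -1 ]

Expanding along the column containing a, det(M) is linear in a: det(M) = (-42)·a + (-30).
Set (-42)·a + (-30) = 306  ⇒  (-42)·a = 336  ⇒  a = -8.

-8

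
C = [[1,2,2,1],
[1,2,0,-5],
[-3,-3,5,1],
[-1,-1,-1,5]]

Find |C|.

The determinant is 76.

Expand along row 2 (it has 1 zero):
  − (1) · M_21   where M_21 = det([2 2 1; -3 5 1; -1 -1 5]) = 88
  + (2) · M_22   where M_22 = det([1 2 1; -3 5 1; -1 -1 5]) = 62
  + (-5) · M_24   where M_24 = det([1 2 2; -3 -3 5; -1 -1 -1]) = -8
det = (-1)·(1)·(88) + (+1)·(2)·(62) + (+1)·(-5)·(-8) = 76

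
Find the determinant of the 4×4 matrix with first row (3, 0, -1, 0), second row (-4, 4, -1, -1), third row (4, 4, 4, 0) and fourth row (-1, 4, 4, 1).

Expand along row 1 (it has 2 zeros):
  + (3) · M_11   where M_11 = det([4 -1 -1; 4 4 0; 4 4 1]) = 20
  + (-1) · M_13   where M_13 = det([-4 4 -1; 4 4 0; -1 4 1]) = -52
det = (+1)·(3)·(20) + (+1)·(-1)·(-52) = 112

112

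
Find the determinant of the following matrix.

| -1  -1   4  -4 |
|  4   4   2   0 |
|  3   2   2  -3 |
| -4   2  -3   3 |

The determinant is 238.

Expand along row 2 (it has 1 zero):
  − (4) · M_21   where M_21 = det([-1 4 -4; 2 2 -3; 2 -3 3]) = -5
  + (4) · M_22   where M_22 = det([-1 4 -4; 3 2 -3; -4 -3 3]) = 19
  − (2) · M_23   where M_23 = det([-1 -1 -4; 3 2 -3; -4 2 3]) = -71
det = (-1)·(4)·(-5) + (+1)·(4)·(19) + (-1)·(2)·(-71) = 238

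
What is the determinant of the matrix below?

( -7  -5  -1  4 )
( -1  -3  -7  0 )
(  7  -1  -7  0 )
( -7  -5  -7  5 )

The determinant is 688.

Expand along column 4 (it has 2 zeros):
  − (4) · M_14   where M_14 = det([-1 -3 -7; 7 -1 -7; -7 -5 -7]) = 28
  + (5) · M_44   where M_44 = det([-7 -5 -1; -1 -3 -7; 7 -1 -7]) = 160
det = (-1)·(4)·(28) + (+1)·(5)·(160) = 688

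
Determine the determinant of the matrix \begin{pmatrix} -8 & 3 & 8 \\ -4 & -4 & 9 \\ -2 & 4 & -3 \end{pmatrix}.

Expand along row 1:
  + (-8) · |-4 9; 4 -3| = (-8)·(12 − 36) = 192
  − 3 · |-4 9; -2 -3| = −3·(12 − (-18)) = -90
  + 8 · |-4 -4; -2 4| = 8·(-16 − 8) = -192
Sum: (192) + (-90) + (-192) = -90

-90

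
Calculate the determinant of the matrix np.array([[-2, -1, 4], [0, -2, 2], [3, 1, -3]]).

Expand along column 1:
  + (-2) · |-2 2; 1 -3| = (-2)·(6 − 2) = -8
  + 3 · |-1 4; -2 2| = 3·(-2 − (-8)) = 18
Sum: (-8) + (18) = 10

The determinant is 10.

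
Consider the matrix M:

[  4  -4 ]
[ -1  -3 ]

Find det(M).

The determinant is -16.

det(M) = 4·(-3) − (-4)·(-1) = -12 − 4 = -16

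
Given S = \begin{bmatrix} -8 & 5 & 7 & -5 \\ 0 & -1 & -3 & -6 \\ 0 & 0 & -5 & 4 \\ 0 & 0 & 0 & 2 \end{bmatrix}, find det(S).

det(S) = -80

S is upper triangular, so det(S) is the product of the diagonal entries:
det = (-8) · (-1) · (-5) · (2) = -80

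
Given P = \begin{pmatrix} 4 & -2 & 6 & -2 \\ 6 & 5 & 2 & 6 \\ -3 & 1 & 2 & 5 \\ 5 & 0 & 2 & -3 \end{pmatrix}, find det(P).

The determinant is -212.

Expand along row 4 (it has 1 zero):
  − (5) · M_41   where M_41 = det([-2 6 -2; 5 2 6; 1 2 5]) = -126
  − (2) · M_43   where M_43 = det([4 -2 -2; 6 5 6; -3 1 5]) = 130
  + (-3) · M_44   where M_44 = det([4 -2 6; 6 5 2; -3 1 2]) = 194
det = (-1)·(5)·(-126) + (-1)·(2)·(130) + (+1)·(-3)·(194) = -212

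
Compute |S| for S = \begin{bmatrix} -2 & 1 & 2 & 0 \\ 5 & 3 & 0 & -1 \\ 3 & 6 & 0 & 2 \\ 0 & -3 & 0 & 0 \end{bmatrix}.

Expand along row 4 (it has 3 zeros):
  + (-3) · M_42   where M_42 = det([-2 2 0; 5 0 -1; 3 0 2]) = -26
det = (+1)·(-3)·(-26) = 78

78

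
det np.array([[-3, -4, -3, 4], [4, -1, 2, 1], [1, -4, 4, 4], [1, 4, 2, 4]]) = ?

712

Expand along row 1:
  + (-3) · M_11   where M_11 = det([-1 2 1; -4 4 4; 4 2 4]) = 32
  − (-4) · M_12   where M_12 = det([4 2 1; 1 4 4; 1 2 4]) = 30
  + (-3) · M_13   where M_13 = det([4 -1 1; 1 -4 4; 1 4 4]) = -120
  − (4) · M_14   where M_14 = det([4 -1 2; 1 -4 4; 1 4 2]) = -82
det = (+1)·(-3)·(32) + (-1)·(-4)·(30) + (+1)·(-3)·(-120) + (-1)·(4)·(-82) = 712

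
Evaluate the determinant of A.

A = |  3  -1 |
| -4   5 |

det(A) = 11

det(A) = 3·5 − (-1)·(-4) = 15 − 4 = 11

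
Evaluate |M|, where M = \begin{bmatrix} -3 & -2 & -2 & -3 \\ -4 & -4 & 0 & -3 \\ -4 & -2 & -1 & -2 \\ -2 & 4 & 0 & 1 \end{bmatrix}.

Expand along column 3 (it has 2 zeros):
  + (-2) · M_13   where M_13 = det([-4 -4 -3; -4 -2 -2; -2 4 1]) = 4
  + (-1) · M_33   where M_33 = det([-3 -2 -3; -4 -4 -3; -2 4 1]) = 28
det = (+1)·(-2)·(4) + (+1)·(-1)·(28) = -36

det(M) = -36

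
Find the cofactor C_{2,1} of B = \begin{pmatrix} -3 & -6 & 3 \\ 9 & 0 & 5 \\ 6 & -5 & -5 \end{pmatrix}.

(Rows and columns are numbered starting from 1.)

-45

Delete row 2 and column 1; the remaining 2×2 submatrix is [-6 3; -5 -5].
Its determinant is (-6)·(-5) − 3·(-5) = 45.
The cofactor carries sign (−1)^(2+1) = −1, so C_{2,1} = −(45) = -45.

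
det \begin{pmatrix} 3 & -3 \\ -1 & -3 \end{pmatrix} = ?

det = 3·(-3) − (-3)·(-1) = -9 − 3 = -12

The determinant is -12.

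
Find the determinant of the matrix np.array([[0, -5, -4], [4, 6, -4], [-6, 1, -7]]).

Expand along column 1:
  − 4 · |-5 -4; 1 -7| = −4·(35 − (-4)) = -156
  + (-6) · |-5 -4; 6 -4| = (-6)·(20 − (-24)) = -264
Sum: (-156) + (-264) = -420

-420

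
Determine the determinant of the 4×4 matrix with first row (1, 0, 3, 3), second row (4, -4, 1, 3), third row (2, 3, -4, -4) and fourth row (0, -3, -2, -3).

Expand along row 1 (it has 1 zero):
  + (1) · M_11   where M_11 = det([-4 1 3; 3 -4 -4; -3 -2 -3]) = -49
  + (3) · M_13   where M_13 = det([4 -4 3; 2 3 -4; 0 -3 -3]) = -126
  − (3) · M_14   where M_14 = det([4 -4 1; 2 3 -4; 0 -3 -2]) = -94
det = (+1)·(1)·(-49) + (+1)·(3)·(-126) + (-1)·(3)·(-94) = -145

The determinant is -145.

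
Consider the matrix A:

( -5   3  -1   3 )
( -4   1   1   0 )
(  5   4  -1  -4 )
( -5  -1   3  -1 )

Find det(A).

Expand along row 2 (it has 1 zero):
  − (-4) · M_21   where M_21 = det([3 -1 3; 4 -1 -4; -1 3 -1]) = 64
  + (1) · M_22   where M_22 = det([-5 -1 3; 5 -1 -4; -5 3 -1]) = -60
  − (1) · M_23   where M_23 = det([-5 3 3; 5 4 -4; -5 -1 -1]) = 160
det = (-1)·(-4)·(64) + (+1)·(1)·(-60) + (-1)·(1)·(160) = 36

36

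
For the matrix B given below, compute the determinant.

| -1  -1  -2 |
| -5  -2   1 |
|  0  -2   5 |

Expand along column 1:
  + (-1) · |-2 1; -2 5| = (-1)·(-10 − (-2)) = 8
  − (-5) · |-1 -2; -2 5| = −(-5)·(-5 − 4) = -45
Sum: (8) + (-45) = -37

det(B) = -37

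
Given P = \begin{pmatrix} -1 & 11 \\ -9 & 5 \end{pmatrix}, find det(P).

94

det(P) = (-1)·5 − 11·(-9) = -5 − (-99) = 94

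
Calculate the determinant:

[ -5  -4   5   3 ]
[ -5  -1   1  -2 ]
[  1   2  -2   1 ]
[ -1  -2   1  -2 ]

The determinant is -45.

Expand along row 1:
  + (-5) · M_11   where M_11 = det([-1 1 -2; 2 -2 1; -2 1 -2]) = 3
  − (-4) · M_12   where M_12 = det([-5 1 -2; 1 -2 1; -1 1 -2]) = -12
  + (5) · M_13   where M_13 = det([-5 -1 -2; 1 2 1; -1 -2 -2]) = 9
  − (3) · M_14   where M_14 = det([-5 -1 1; 1 2 -2; -1 -2 1]) = 9
det = (+1)·(-5)·(3) + (-1)·(-4)·(-12) + (+1)·(5)·(9) + (-1)·(3)·(9) = -45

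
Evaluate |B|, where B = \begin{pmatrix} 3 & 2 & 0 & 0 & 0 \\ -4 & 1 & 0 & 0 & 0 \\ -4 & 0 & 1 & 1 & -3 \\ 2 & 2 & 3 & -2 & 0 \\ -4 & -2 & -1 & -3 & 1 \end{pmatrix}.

The determinant is 308.

B is block lower-triangular with a 2×2 block and a 3×3 block on the diagonal, so its determinant equals the product of the determinants of the diagonal blocks.
det of the 2×2 block = 11
det of the 3×3 block = 28
det = (11)·(28) = 308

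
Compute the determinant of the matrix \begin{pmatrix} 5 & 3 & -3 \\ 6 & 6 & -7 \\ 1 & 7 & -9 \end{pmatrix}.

Expand along row 1:
  + 5 · |6 -7; 7 -9| = 5·(-54 − (-49)) = -25
  − 3 · |6 -7; 1 -9| = −3·(-54 − (-7)) = 141
  + (-3) · |6 6; 1 7| = (-3)·(42 − 6) = -108
Sum: (-25) + (141) + (-108) = 8

8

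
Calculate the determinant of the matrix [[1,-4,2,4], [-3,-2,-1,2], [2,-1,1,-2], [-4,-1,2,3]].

-151

Expand along row 1:
  + (1) · M_11   where M_11 = det([-2 -1 2; -1 1 -2; -1 2 3]) = -21
  − (-4) · M_12   where M_12 = det([-3 -1 2; 2 1 -2; -4 2 3]) = -7
  + (2) · M_13   where M_13 = det([-3 -2 2; 2 -1 -2; -4 -1 3]) = -1
  − (4) · M_14   where M_14 = det([-3 -2 -1; 2 -1 1; -4 -1 2]) = 25
det = (+1)·(1)·(-21) + (-1)·(-4)·(-7) + (+1)·(2)·(-1) + (-1)·(4)·(25) = -151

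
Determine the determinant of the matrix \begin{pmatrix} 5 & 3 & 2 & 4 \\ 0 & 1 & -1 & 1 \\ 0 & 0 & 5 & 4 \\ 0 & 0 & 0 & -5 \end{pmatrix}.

The matrix is upper triangular, so the determinant is the product of the diagonal entries:
det = (5) · (1) · (5) · (-5) = -125

The determinant is -125.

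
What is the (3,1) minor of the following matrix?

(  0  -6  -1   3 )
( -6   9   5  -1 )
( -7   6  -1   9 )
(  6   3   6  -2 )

Delete row 3 and column 1; the remaining 3×3 submatrix is [-6 -1 3; 9 5 -1; 3 6 -2].
Its determinant is 126.

126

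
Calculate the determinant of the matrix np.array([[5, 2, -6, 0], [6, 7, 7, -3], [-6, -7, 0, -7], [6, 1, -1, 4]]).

2917

Expand along row 1 (it has 1 zero):
  + (5) · M_11   where M_11 = det([7 7 -3; -7 0 -7; 1 -1 4]) = 77
  − (2) · M_12   where M_12 = det([6 7 -3; -6 0 -7; 6 -1 4]) = -186
  + (-6) · M_13   where M_13 = det([6 7 -3; -6 -7 -7; 6 1 4]) = -360
det = (+1)·(5)·(77) + (-1)·(2)·(-186) + (+1)·(-6)·(-360) = 2917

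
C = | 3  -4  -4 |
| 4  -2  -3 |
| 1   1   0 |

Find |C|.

The determinant is -3.

Expand along column 3:
  + (-4) · |4 -2; 1 1| = (-4)·(4 − (-2)) = -24
  − (-3) · |3 -4; 1 1| = −(-3)·(3 − (-4)) = 21
Sum: (-24) + (21) = -3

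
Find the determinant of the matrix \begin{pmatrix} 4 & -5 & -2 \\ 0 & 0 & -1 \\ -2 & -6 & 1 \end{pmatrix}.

-34

Expand along row 2:
  − (-1) · |4 -5; -2 -6| = −(-1)·(-24 − 10) = -34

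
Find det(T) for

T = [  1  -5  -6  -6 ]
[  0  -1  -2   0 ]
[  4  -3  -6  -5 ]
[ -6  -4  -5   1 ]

Expand along row 2 (it has 2 zeros):
  + (-1) · M_22   where M_22 = det([1 -6 -6; 4 -6 -5; -6 -5 1]) = 149
  − (-2) · M_23   where M_23 = det([1 -5 -6; 4 -3 -5; -6 -4 1]) = 51
det = (+1)·(-1)·(149) + (-1)·(-2)·(51) = -47

|T| = -47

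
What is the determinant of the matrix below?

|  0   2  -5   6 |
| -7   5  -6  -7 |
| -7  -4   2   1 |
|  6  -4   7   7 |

-1289

Expand along row 1 (it has 1 zero):
  − (2) · M_12   where M_12 = det([-7 -6 -7; -7 2 1; 6 7 7]) = 48
  + (-5) · M_13   where M_13 = det([-7 5 -7; -7 -4 1; 6 -4 7]) = 79
  − (6) · M_14   where M_14 = det([-7 5 -6; -7 -4 2; 6 -4 7]) = 133
det = (-1)·(2)·(48) + (+1)·(-5)·(79) + (-1)·(6)·(133) = -1289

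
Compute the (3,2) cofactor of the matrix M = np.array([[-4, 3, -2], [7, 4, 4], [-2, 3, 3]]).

Delete row 3 and column 2; the remaining 2×2 submatrix is [-4 -2; 7 4].
Its determinant is (-4)·4 − (-2)·7 = -2.
The cofactor carries sign (−1)^(3+2) = −1, so C_{3,2} = −(-2) = 2.

2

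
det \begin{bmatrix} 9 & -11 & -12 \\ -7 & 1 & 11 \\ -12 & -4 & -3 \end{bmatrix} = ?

Expand along column 1:
  + 9 · |1 11; -4 -3| = 9·(-3 − (-44)) = 369
  − (-7) · |-11 -12; -4 -3| = −(-7)·(33 − 48) = -105
  + (-12) · |-11 -12; 1 11| = (-12)·(-121 − (-12)) = 1308
Sum: (369) + (-105) + (1308) = 1572

1572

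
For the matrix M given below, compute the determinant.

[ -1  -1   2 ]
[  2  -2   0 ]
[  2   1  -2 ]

Expand along row 2:
  − 2 · |-1 2; 1 -2| = −2·(2 − 2) = 0
  + (-2) · |-1 2; 2 -2| = (-2)·(2 − 4) = 4
Sum: (0) + (4) = 4

4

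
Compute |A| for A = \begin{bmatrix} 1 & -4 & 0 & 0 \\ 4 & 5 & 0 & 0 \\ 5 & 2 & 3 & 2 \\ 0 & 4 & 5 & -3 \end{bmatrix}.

A is block lower-triangular with a 2×2 block and a 2×2 block on the diagonal, so its determinant equals the product of the determinants of the diagonal blocks.
det of the 2×2 block = 21
det of the 2×2 block = -19
det = (21)·(-19) = -399

-399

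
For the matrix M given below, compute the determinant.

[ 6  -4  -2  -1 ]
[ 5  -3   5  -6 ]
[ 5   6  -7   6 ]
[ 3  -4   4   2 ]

The determinant is -2691.

Expand along row 1:
  + (6) · M_11   where M_11 = det([-3 5 -6; 6 -7 6; -4 4 2]) = -42
  − (-4) · M_12   where M_12 = det([5 5 -6; 5 -7 6; 3 4 2]) = -396
  + (-2) · M_13   where M_13 = det([5 -3 -6; 5 6 6; 3 -4 2]) = 384
  − (-1) · M_14   where M_14 = det([5 -3 5; 5 6 -7; 3 -4 4]) = -87
det = (+1)·(6)·(-42) + (-1)·(-4)·(-396) + (+1)·(-2)·(384) + (-1)·(-1)·(-87) = -2691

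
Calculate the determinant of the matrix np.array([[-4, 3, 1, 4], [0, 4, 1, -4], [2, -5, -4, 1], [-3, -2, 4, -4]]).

-507

Expand along row 2 (it has 1 zero):
  + (4) · M_22   where M_22 = det([-4 1 4; 2 -4 1; -3 4 -4]) = -59
  − (1) · M_23   where M_23 = det([-4 3 4; 2 -5 1; -3 -2 -4]) = -149
  + (-4) · M_24   where M_24 = det([-4 3 1; 2 -5 -4; -3 -2 4]) = 105
det = (+1)·(4)·(-59) + (-1)·(1)·(-149) + (+1)·(-4)·(105) = -507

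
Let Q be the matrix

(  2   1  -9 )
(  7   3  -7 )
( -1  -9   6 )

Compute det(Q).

Expand along row 1:
  + 2 · |3 -7; -9 6| = 2·(18 − 63) = -90
  − 1 · |7 -7; -1 6| = −1·(42 − 7) = -35
  + (-9) · |7 3; -1 -9| = (-9)·(-63 − (-3)) = 540
Sum: (-90) + (-35) + (540) = 415

|Q| = 415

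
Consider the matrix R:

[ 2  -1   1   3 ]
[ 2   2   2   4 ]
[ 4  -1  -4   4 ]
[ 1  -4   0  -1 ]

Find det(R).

Expand along row 4 (it has 1 zero):
  − (1) · M_41   where M_41 = det([-1 1 3; 2 2 4; -1 -4 4]) = -54
  + (-4) · M_42   where M_42 = det([2 1 3; 2 2 4; 4 -4 4]) = 8
  + (-1) · M_44   where M_44 = det([2 -1 1; 2 2 2; 4 -1 -4]) = -38
det = (-1)·(1)·(-54) + (+1)·(-4)·(8) + (+1)·(-1)·(-38) = 60

60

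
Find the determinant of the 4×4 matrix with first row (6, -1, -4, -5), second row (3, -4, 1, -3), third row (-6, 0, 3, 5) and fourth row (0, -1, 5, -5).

-177

Expand along row 3 (it has 1 zero):
  + (-6) · M_31   where M_31 = det([-1 -4 -5; -4 1 -3; -1 5 -5]) = 153
  + (3) · M_33   where M_33 = det([6 -1 -5; 3 -4 -3; 0 -1 -5]) = 102
  − (5) · M_34   where M_34 = det([6 -1 -4; 3 -4 1; 0 -1 5]) = -87
det = (+1)·(-6)·(153) + (+1)·(3)·(102) + (-1)·(5)·(-87) = -177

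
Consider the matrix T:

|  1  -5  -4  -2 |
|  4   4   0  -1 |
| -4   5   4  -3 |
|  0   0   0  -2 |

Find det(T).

Expand along row 4 (it has 3 zeros):
  + (-2) · M_44   where M_44 = det([1 -5 -4; 4 4 0; -4 5 4]) = -48
det = (+1)·(-2)·(-48) = 96

96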